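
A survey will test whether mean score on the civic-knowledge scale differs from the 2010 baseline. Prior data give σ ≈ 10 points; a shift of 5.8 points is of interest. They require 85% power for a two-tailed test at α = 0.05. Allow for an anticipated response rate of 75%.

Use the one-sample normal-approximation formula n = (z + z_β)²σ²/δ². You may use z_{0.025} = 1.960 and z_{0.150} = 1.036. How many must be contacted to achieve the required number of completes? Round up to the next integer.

n = (z_{α/2} + z_β)² · σ² / δ²
  = (1.960 + 1.036)² · 10² / 5.8²
  = 8.9760 · 100 / 33.64
  = 26.68
Adjust for 75% response: 26.68 / 0.75 = 35.58.
Round up → n = 36.

n = 36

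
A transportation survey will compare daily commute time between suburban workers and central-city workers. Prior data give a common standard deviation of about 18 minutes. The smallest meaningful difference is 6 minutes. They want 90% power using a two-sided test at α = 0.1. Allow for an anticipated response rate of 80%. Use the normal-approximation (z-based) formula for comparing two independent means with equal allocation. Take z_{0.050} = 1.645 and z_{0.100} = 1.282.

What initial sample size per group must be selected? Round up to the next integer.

n = 193 per group

n = (z_{α/2} + z_β)² · (σ₁² + σ₂²) / δ²
  = (1.645 + 1.282)² · (2·18² = 648) / 6²
  = 8.5673 · 648 / 36
  = 154.21
Adjust for 80% response: 154.21 / 0.80 = 192.76.
Round up → n = 193 per group.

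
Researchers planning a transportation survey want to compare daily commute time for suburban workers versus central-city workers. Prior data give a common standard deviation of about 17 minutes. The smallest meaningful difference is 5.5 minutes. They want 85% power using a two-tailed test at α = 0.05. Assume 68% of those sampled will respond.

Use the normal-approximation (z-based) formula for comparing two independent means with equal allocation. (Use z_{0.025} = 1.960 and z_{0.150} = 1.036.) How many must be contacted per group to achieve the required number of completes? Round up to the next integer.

n = 253 per group

n = (z_{α/2} + z_β)² · (σ₁² + σ₂²) / δ²
  = (1.960 + 1.036)² · (2·17² = 578) / 5.5²
  = 8.9760 · 578 / 30.25
  = 171.51
Adjust for 68% response: 171.51 / 0.68 = 252.22.
Round up → n = 253 per group.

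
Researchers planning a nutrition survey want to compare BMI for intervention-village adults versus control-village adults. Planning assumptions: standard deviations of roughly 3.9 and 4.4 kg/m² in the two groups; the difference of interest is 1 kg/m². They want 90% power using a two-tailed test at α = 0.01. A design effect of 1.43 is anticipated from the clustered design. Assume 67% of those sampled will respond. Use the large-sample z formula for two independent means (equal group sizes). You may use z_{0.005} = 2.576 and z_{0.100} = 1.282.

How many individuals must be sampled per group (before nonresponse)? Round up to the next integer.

n = 1099 per group

n = (z_{α/2} + z_β)² · (σ₁² + σ₂²) / δ²
  = (2.576 + 1.282)² · (3.9² + 4.4² = 34.57) / 1²
  = 14.8842 · 34.57 / 1
  = 514.55
Design effect: 1.43 × 514.55 = 735.80.
Adjust for 67% response: 735.80 / 0.67 = 1098.21.
Round up → n = 1099 per group.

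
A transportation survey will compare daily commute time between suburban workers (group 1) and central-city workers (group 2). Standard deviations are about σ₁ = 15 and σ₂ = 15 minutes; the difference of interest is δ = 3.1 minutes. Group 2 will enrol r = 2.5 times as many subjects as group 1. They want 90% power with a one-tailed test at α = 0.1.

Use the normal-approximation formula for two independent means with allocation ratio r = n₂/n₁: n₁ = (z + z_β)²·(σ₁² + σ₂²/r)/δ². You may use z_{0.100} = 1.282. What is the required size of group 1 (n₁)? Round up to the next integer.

n₁ = 216

n₁ = (z_α + z_β)² · (σ₁² + σ₂²/r) / δ²
   = (1.282 + 1.282)² · (15² + 15²/2.5) / 3.1²
   = 6.5741 · (225 + 90) / 9.61
   = 6.5741 · 315 / 9.61
   = 215.49
Round up → n₁ = 216; n₂ = r·n₁ = 2.5 × 216 = 540.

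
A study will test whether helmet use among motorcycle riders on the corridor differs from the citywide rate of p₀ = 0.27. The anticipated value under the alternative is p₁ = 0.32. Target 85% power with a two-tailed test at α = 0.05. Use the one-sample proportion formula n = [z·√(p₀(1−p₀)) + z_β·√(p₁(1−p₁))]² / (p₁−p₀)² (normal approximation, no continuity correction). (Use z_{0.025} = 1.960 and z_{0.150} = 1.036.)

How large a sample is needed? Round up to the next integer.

n = [z_{α/2}·√(p₀q₀) + z_β·√(p₁q₁)]² / (p₁ − p₀)²
  = [1.960·√(0.27·0.73) + 1.036·√(0.32·0.68)]² / (0.05)²
  = [1.960·0.4440 + 1.036·0.4665]² / 0.0025
  = [1.3534]² / 0.0025
  = 732.71
Round up → n = 733.

n = 733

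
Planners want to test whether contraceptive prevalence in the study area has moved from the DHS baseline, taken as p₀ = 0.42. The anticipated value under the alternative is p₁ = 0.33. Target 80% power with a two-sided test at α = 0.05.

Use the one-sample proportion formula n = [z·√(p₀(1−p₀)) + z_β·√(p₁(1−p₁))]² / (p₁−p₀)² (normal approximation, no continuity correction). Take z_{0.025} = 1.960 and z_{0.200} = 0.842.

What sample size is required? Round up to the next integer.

n = [z_{α/2}·√(p₀q₀) + z_β·√(p₁q₁)]² / (p₁ − p₀)²
  = [1.960·√(0.42·0.58) + 0.842·√(0.33·0.67)]² / (-0.09)²
  = [1.960·0.4936 + 0.842·0.4702]² / 0.0081
  = [1.3633]² / 0.0081
  = 229.45
Round up → n = 230.

n = 230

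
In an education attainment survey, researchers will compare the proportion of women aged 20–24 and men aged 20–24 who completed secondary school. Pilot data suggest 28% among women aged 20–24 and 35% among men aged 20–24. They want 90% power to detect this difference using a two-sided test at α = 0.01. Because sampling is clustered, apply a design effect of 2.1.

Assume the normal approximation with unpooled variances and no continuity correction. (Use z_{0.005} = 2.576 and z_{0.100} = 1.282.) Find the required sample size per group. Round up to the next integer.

n = (z_{α/2} + z_β)² · [p₁(1−p₁) + p₂(1−p₂)] / (p₁ − p₂)²
  = (2.576 + 1.282)² · (0.28·0.72 + 0.35·0.65) / (-0.07)²
  = (3.858)² · (0.2016 + 0.2275) / 0.0049
  = 14.8842 · 0.4291 / 0.0049
  = 1303.43
Design effect: 2.1 × 1303.43 = 2737.20.
Round up → n = 2738 per group.

n = 2738 per group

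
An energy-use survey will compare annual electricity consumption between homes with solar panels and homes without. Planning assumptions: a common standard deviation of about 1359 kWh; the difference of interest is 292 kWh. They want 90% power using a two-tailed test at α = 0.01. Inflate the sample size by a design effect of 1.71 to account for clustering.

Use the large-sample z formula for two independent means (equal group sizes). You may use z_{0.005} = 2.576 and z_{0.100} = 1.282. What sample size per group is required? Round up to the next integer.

n = 1103 per group

n = (z_{α/2} + z_β)² · (σ₁² + σ₂²) / δ²
  = (2.576 + 1.282)² · (2·1359² = 3693762) / 292²
  = 14.8842 · 3693762 / 85264
  = 644.80
Design effect: 1.71 × 644.80 = 1102.61.
Round up → n = 1103 per group.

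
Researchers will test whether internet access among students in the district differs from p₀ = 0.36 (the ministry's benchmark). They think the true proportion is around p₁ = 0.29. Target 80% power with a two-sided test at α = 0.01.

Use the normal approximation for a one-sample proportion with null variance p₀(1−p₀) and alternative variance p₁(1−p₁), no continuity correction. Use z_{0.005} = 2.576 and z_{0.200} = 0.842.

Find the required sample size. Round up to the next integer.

n = [z_{α/2}·√(p₀q₀) + z_β·√(p₁q₁)]² / (p₁ − p₀)²
  = [2.576·√(0.36·0.64) + 0.842·√(0.29·0.71)]² / (-0.07)²
  = [2.576·0.4800 + 0.842·0.4538]² / 0.0049
  = [1.6185]² / 0.0049
  = 534.63
Round up → n = 535.

n = 535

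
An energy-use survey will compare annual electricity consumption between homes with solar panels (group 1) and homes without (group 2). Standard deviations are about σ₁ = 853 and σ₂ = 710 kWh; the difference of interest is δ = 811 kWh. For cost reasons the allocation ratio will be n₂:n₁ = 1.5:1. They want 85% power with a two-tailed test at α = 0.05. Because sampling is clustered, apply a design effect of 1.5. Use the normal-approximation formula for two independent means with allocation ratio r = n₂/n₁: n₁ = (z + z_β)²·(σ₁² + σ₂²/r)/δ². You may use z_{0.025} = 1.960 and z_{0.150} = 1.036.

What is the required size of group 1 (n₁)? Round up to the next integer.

n₁ = (z_{α/2} + z_β)² · (σ₁² + σ₂²/r) / δ²
   = (1.960 + 1.036)² · (853² + 710²/1.5) / 811²
   = 8.9760 · (727609 + 336066.7) / 657721
   = 8.9760 · 1063675.7 / 657721
   = 14.52
Design effect: 1.5 × 14.52 = 21.77.
Round up → n₁ = 22; n₂ = r·n₁ = 1.5 × 22 = 33.

n₁ = 22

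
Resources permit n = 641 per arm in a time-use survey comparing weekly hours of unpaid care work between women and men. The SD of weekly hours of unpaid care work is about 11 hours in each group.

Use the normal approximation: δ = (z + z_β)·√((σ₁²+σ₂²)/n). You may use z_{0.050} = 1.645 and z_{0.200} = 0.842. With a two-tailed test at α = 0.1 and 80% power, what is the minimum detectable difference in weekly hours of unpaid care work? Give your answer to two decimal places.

Minimum detectable difference ≈ 1.53 hours

δ = (z_{α/2} + z_β) · √((σ₁²+σ₂²)/n)
  = (1.645 + 0.842) · √(242/641)
  = 2.487 · √0.37754
  = 2.487 · 0.6144
  = 1.5281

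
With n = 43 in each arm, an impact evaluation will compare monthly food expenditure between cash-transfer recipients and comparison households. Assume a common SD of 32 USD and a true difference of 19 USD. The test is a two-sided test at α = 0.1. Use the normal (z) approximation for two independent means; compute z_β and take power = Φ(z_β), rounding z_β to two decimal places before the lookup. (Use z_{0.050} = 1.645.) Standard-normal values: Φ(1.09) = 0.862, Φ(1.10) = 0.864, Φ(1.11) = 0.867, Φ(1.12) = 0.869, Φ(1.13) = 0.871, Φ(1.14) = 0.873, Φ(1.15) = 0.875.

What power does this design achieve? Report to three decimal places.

Power ≈ 0.867

z_β = δ·√(n/(σ₁²+σ₂²)) − z_{α/2}
    = 19 · √(43/2048) − 1.645
    = 19 · 0.14490 − 1.645
    = 2.7531 − 1.645 = 1.1081 → 1.11
Power = Φ(1.11) = 0.867.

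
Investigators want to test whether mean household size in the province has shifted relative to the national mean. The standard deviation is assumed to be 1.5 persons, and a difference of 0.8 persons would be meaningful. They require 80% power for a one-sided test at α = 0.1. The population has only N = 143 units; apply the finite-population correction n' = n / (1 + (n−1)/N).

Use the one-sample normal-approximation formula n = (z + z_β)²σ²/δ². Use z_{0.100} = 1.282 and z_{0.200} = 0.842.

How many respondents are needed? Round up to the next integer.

n = (z_α + z_β)² · σ² / δ²
  = (1.282 + 0.842)² · 1.5² / 0.8²
  = 4.5114 · 2.25 / 0.64
  = 15.86
Finite-population correction (N = 143): 15.86 / (1 + (15.86 − 1)/143) = 14.37.
Round up → n = 15.

n = 15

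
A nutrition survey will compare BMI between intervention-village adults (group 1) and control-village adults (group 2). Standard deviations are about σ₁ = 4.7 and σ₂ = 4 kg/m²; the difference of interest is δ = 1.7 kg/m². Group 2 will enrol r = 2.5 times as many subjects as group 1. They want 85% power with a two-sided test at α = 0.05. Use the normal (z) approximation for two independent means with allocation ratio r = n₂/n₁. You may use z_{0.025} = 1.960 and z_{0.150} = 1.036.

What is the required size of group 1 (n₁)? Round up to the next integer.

n₁ = 89

n₁ = (z_{α/2} + z_β)² · (σ₁² + σ₂²/r) / δ²
   = (1.960 + 1.036)² · (4.7² + 4²/2.5) / 1.7²
   = 8.9760 · (22.09 + 6.4) / 2.89
   = 8.9760 · 28.49 / 2.89
   = 88.49
Round up → n₁ = 89; n₂ = r·n₁ = 2.5 × 89 = 223.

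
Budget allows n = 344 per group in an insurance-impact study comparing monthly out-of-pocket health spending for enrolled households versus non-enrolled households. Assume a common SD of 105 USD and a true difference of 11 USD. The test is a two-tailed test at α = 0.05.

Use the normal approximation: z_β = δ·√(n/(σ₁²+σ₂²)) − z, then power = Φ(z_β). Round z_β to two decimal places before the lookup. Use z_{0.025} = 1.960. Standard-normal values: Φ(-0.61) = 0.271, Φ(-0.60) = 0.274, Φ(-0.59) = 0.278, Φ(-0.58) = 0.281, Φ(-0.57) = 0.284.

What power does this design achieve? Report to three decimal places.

z_β = δ·√(n/(σ₁²+σ₂²)) − z_{α/2}
    = 11 · √(344/22050) − 1.960
    = 11 · 0.12490 − 1.960
    = 1.3739 − 1.960 = -0.5861 → -0.59
Power = Φ(-0.59) = 0.278.

Power ≈ 0.278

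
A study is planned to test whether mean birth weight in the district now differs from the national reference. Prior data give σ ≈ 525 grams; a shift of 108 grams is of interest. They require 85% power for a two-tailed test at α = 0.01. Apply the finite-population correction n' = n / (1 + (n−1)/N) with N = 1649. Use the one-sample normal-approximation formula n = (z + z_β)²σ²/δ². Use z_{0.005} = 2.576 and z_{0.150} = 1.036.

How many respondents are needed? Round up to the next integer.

n = (z_{α/2} + z_β)² · σ² / δ²
  = (2.576 + 1.036)² · 525² / 108²
  = 13.0465 · 275625 / 11664
  = 308.30
Finite-population correction (N = 1649): 308.30 / (1 + (308.30 − 1)/1649) = 259.87.
Round up → n = 260.

n = 260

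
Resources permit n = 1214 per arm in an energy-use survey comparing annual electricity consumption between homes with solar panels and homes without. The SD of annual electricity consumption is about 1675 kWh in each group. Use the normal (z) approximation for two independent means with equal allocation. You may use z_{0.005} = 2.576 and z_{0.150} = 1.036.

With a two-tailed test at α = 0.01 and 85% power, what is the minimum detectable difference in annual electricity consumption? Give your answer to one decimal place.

δ = (z_{α/2} + z_β) · √((σ₁²+σ₂²)/n)
  = (2.576 + 1.036) · √(5611250/1214)
  = 3.612 · √4622.1
  = 3.612 · 67.9862
  = 245.5660

Minimum detectable difference ≈ 245.6 kWh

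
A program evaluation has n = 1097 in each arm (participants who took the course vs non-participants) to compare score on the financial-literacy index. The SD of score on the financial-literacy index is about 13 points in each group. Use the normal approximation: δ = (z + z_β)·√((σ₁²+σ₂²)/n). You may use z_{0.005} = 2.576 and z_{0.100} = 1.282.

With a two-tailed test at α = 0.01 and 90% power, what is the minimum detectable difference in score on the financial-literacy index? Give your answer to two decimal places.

δ = (z_{α/2} + z_β) · √((σ₁²+σ₂²)/n)
  = (2.576 + 1.282) · √(338/1097)
  = 3.858 · √0.30811
  = 3.858 · 0.5551
  = 2.1415

Minimum detectable difference ≈ 2.14 points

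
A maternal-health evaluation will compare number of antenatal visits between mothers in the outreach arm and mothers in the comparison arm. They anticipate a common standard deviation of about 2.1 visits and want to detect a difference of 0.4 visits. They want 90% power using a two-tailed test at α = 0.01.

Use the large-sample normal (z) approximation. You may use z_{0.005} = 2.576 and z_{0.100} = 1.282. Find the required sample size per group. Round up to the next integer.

n = (z_{α/2} + z_β)² · (σ₁² + σ₂²) / δ²
  = (2.576 + 1.282)² · (2·2.1² = 8.82) / 0.4²
  = 14.8842 · 8.82 / 0.16
  = 820.49
Round up → n = 821 per group.

n = 821 per group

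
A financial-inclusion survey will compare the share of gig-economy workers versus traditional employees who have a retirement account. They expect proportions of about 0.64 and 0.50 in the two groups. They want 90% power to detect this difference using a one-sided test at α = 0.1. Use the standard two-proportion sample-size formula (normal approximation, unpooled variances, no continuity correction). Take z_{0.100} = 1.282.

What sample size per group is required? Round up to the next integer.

n = 162 per group

n = (z_α + z_β)² · [p₁(1−p₁) + p₂(1−p₂)] / (p₁ − p₂)²
  = (1.282 + 1.282)² · (0.64·0.36 + 0.50·0.50) / (0.14)²
  = (2.564)² · (0.2304 + 0.2500) / 0.0196
  = 6.5741 · 0.4804 / 0.0196
  = 161.13
Round up → n = 162 per group.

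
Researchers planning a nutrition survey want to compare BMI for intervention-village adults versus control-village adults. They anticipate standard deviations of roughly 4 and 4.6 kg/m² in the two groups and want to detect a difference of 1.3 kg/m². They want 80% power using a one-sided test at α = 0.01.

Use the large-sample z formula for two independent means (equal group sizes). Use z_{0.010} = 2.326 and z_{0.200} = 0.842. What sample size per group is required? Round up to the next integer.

n = (z_α + z_β)² · (σ₁² + σ₂²) / δ²
  = (2.326 + 0.842)² · (4² + 4.6² = 37.16) / 1.3²
  = 10.0362 · 37.16 / 1.69
  = 220.68
Round up → n = 221 per group.

n = 221 per group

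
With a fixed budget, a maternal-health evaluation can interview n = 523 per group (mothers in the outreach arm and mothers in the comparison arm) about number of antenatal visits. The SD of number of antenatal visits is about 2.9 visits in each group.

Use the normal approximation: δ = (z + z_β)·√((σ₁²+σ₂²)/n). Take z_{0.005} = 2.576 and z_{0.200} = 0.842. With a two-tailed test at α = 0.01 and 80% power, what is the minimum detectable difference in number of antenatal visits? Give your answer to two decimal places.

Minimum detectable difference ≈ 0.61 visits

δ = (z_{α/2} + z_β) · √((σ₁²+σ₂²)/n)
  = (2.576 + 0.842) · √(16.82/523)
  = 3.418 · √0.03216
  = 3.418 · 0.1793
  = 0.6130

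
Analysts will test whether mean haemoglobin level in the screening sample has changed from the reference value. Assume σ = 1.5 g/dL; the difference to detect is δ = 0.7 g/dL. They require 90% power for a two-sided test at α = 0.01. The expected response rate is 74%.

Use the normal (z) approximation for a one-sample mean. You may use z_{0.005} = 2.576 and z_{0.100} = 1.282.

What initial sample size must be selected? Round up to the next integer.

n = 93

n = (z_{α/2} + z_β)² · σ² / δ²
  = (2.576 + 1.282)² · 1.5² / 0.7²
  = 14.8842 · 2.25 / 0.49
  = 68.35
Adjust for 74% response: 68.35 / 0.74 = 92.36.
Round up → n = 93.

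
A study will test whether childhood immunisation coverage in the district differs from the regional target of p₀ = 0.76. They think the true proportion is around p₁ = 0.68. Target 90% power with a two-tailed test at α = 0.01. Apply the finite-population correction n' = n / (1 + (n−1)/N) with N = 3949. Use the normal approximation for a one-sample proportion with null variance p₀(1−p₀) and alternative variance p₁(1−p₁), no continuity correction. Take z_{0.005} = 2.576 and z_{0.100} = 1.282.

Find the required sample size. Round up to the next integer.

n = [z_{α/2}·√(p₀q₀) + z_β·√(p₁q₁)]² / (p₁ − p₀)²
  = [2.576·√(0.76·0.24) + 1.282·√(0.68·0.32)]² / (-0.08)²
  = [2.576·0.4271 + 1.282·0.4665]² / 0.0064
  = [1.6982]² / 0.0064
  = 450.60
Finite-population correction (N = 3949): 450.60 / (1 + (450.60 − 1)/3949) = 404.54.
Round up → n = 405.

n = 405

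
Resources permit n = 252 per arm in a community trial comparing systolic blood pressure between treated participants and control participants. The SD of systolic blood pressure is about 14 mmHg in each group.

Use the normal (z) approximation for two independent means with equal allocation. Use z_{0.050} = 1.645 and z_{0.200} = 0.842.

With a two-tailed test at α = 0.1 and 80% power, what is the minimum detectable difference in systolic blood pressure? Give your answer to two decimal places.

Minimum detectable difference ≈ 3.10 mmHg

δ = (z_{α/2} + z_β) · √((σ₁²+σ₂²)/n)
  = (1.645 + 0.842) · √(392/252)
  = 2.487 · √1.5556
  = 2.487 · 1.2472
  = 3.1018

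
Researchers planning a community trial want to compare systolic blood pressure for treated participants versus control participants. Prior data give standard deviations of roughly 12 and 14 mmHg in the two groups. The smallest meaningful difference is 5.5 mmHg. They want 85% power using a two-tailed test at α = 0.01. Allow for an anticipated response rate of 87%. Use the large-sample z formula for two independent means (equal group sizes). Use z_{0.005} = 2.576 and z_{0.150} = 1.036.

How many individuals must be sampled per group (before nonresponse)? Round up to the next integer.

n = 169 per group

n = (z_{α/2} + z_β)² · (σ₁² + σ₂²) / δ²
  = (2.576 + 1.036)² · (12² + 14² = 340) / 5.5²
  = 13.0465 · 340 / 30.25
  = 146.64
Adjust for 87% response: 146.64 / 0.87 = 168.55.
Round up → n = 169 per group.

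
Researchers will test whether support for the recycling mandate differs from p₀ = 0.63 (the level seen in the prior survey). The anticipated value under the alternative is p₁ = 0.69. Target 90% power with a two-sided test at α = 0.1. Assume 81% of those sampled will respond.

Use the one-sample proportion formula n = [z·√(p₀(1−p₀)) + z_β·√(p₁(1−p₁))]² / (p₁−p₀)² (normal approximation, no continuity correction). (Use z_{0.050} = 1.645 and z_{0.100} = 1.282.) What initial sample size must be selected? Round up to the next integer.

n = [z_{α/2}·√(p₀q₀) + z_β·√(p₁q₁)]² / (p₁ − p₀)²
  = [1.645·√(0.63·0.37) + 1.282·√(0.69·0.31)]² / (0.06)²
  = [1.645·0.4828 + 1.282·0.4625]² / 0.0036
  = [1.3871]² / 0.0036
  = 534.48
Adjust for 81% response: 534.48 / 0.81 = 659.85.
Round up → n = 660.

n = 660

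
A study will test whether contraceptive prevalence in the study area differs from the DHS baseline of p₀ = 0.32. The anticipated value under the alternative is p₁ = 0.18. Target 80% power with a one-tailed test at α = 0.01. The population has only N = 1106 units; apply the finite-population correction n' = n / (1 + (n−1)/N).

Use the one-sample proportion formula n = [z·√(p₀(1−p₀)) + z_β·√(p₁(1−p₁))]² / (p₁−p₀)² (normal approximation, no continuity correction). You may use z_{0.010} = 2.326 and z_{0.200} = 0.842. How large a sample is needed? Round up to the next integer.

n = 93

n = [z_α·√(p₀q₀) + z_β·√(p₁q₁)]² / (p₁ − p₀)²
  = [2.326·√(0.32·0.68) + 0.842·√(0.18·0.82)]² / (-0.14)²
  = [2.326·0.4665 + 0.842·0.3842]² / 0.0196
  = [1.4085]² / 0.0196
  = 101.22
Finite-population correction (N = 1106): 101.22 / (1 + (101.22 − 1)/1106) = 92.81.
Round up → n = 93.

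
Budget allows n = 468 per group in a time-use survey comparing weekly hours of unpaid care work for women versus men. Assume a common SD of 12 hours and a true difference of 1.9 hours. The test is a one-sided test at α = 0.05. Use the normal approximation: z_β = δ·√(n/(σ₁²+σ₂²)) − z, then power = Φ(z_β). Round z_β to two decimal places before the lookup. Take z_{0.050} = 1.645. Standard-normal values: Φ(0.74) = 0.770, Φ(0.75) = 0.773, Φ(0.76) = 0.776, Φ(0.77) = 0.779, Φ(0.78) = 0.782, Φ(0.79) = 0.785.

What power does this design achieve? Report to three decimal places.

Power ≈ 0.782

z_β = δ·√(n/(σ₁²+σ₂²)) − z_α
    = 1.9 · √(468/288) − 1.645
    = 1.9 · 1.27475 − 1.645
    = 2.4220 − 1.645 = 0.7770 → 0.78
Power = Φ(0.78) = 0.782.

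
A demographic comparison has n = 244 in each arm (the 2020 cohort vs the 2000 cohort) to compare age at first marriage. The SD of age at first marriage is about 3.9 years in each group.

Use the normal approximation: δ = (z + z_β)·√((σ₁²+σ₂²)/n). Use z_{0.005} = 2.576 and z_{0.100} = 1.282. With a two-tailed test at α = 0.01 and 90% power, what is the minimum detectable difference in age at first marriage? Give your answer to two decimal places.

δ = (z_{α/2} + z_β) · √((σ₁²+σ₂²)/n)
  = (2.576 + 1.282) · √(30.42/244)
  = 3.858 · √0.12467
  = 3.858 · 0.3531
  = 1.3622

Minimum detectable difference ≈ 1.36 years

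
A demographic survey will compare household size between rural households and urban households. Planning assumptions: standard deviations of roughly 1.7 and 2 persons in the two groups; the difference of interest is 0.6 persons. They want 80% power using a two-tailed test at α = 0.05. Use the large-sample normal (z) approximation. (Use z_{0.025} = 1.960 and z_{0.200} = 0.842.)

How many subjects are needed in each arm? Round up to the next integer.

n = (z_{α/2} + z_β)² · (σ₁² + σ₂²) / δ²
  = (1.960 + 0.842)² · (1.7² + 2² = 6.89) / 0.6²
  = 7.8512 · 6.89 / 0.36
  = 150.26
Round up → n = 151 per group.

n = 151 per group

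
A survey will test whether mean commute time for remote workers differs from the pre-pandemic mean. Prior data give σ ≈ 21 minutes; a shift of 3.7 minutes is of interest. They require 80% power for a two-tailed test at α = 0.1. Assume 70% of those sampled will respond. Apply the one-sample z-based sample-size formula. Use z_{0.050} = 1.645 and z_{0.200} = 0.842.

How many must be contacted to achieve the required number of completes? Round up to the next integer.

n = (z_{α/2} + z_β)² · σ² / δ²
  = (1.645 + 0.842)² · 21² / 3.7²
  = 6.1852 · 441 / 13.69
  = 199.24
Adjust for 70% response: 199.24 / 0.70 = 284.64.
Round up → n = 285.

n = 285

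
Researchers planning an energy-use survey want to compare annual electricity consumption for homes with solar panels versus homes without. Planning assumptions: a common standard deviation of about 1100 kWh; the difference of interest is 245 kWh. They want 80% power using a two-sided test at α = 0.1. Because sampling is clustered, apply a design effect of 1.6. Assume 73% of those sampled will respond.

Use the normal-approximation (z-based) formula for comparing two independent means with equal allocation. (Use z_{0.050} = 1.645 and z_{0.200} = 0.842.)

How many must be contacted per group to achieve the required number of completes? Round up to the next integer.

n = (z_{α/2} + z_β)² · (σ₁² + σ₂²) / δ²
  = (1.645 + 0.842)² · (2·1100² = 2420000) / 245²
  = 6.1852 · 2420000 / 60025
  = 249.36
Design effect: 1.6 × 249.36 = 398.98.
Adjust for 73% response: 398.98 / 0.73 = 546.55.
Round up → n = 547 per group.

n = 547 per group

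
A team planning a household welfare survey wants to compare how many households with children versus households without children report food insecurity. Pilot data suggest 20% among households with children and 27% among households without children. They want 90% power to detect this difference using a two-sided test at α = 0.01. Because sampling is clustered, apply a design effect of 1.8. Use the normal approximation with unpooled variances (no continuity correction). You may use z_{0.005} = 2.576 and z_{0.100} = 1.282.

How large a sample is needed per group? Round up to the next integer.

n = (z_{α/2} + z_β)² · [p₁(1−p₁) + p₂(1−p₂)] / (p₁ − p₂)²
  = (2.576 + 1.282)² · (0.20·0.80 + 0.27·0.73) / (-0.07)²
  = (3.858)² · (0.1600 + 0.1971) / 0.0049
  = 14.8842 · 0.3571 / 0.0049
  = 1084.72
Design effect: 1.8 × 1084.72 = 1952.50.
Round up → n = 1953 per group.

n = 1953 per group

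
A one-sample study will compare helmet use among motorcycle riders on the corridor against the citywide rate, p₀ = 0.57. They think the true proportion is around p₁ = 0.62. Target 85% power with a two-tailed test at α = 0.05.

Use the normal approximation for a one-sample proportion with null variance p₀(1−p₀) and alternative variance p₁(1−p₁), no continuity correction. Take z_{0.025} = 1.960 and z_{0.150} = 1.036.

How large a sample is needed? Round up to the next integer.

n = [z_{α/2}·√(p₀q₀) + z_β·√(p₁q₁)]² / (p₁ − p₀)²
  = [1.960·√(0.57·0.43) + 1.036·√(0.62·0.38)]² / (0.05)²
  = [1.960·0.4951 + 1.036·0.4854]² / 0.0025
  = [1.4732]² / 0.0025
  = 868.14
Round up → n = 869.

n = 869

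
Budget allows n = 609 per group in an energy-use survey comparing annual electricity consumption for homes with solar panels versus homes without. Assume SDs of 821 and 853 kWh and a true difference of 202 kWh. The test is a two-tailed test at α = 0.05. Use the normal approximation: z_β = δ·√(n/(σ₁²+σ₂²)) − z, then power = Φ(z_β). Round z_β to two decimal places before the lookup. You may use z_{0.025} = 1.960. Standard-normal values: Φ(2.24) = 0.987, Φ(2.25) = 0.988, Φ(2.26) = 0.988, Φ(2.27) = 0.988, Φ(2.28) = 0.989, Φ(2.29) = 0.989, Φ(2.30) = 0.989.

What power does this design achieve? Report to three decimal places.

z_β = δ·√(n/(σ₁²+σ₂²)) − z_{α/2}
    = 202 · √(609/1401650) − 1.960
    = 202 · 0.02084 − 1.960
    = 4.2106 − 1.960 = 2.2506 → 2.25
Power = Φ(2.25) = 0.988.

Power ≈ 0.988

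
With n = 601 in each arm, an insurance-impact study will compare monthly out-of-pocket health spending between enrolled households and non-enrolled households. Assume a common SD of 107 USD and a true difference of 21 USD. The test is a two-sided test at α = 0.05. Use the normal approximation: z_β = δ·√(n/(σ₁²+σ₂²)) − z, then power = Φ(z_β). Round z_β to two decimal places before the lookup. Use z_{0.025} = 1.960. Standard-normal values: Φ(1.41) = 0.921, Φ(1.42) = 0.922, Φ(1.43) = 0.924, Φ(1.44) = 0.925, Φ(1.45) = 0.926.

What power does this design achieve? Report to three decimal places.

Power ≈ 0.925

z_β = δ·√(n/(σ₁²+σ₂²)) − z_{α/2}
    = 21 · √(601/22898) − 1.960
    = 21 · 0.16201 − 1.960
    = 3.4022 − 1.960 = 1.4422 → 1.44
Power = Φ(1.44) = 0.925.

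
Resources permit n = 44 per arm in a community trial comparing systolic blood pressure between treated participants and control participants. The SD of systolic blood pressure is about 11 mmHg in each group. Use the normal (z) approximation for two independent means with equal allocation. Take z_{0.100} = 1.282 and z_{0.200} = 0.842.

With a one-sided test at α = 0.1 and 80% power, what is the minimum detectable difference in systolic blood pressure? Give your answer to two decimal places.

Minimum detectable difference ≈ 4.98 mmHg

δ = (z_α + z_β) · √((σ₁²+σ₂²)/n)
  = (1.282 + 0.842) · √(242/44)
  = 2.124 · √5.5
  = 2.124 · 2.3452
  = 4.9812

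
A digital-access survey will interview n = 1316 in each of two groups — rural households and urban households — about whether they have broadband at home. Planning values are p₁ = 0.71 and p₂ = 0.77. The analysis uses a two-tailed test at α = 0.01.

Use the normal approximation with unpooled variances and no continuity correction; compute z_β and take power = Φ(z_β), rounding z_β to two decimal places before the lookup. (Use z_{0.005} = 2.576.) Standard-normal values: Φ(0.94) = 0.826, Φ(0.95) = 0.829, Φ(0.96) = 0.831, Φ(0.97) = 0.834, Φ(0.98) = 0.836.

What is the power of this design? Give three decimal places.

z_β = |p₁−p₂|·√(n/[p₁q₁+p₂q₂]) − z_{α/2}
    = 0.06 · √(1316/0.3830) − 2.576
    = 0.06 · 58.6177 − 2.576
    = 3.5171 − 2.576 = 0.9411 → 0.94
Power = Φ(0.94) = 0.826.

Power ≈ 0.826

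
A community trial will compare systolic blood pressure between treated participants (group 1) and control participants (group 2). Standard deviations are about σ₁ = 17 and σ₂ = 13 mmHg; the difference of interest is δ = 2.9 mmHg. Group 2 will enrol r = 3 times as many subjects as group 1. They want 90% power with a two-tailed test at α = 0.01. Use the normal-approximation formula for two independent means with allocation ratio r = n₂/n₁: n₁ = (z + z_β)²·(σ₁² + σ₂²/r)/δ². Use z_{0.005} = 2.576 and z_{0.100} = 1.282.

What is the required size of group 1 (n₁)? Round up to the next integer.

n₁ = (z_{α/2} + z_β)² · (σ₁² + σ₂²/r) / δ²
   = (2.576 + 1.282)² · (17² + 13²/3) / 2.9²
   = 14.8842 · (289 + 56.3333) / 8.41
   = 14.8842 · 345.3333 / 8.41
   = 611.18
Round up → n₁ = 612; n₂ = r·n₁ = 3 × 612 = 1836.

n₁ = 612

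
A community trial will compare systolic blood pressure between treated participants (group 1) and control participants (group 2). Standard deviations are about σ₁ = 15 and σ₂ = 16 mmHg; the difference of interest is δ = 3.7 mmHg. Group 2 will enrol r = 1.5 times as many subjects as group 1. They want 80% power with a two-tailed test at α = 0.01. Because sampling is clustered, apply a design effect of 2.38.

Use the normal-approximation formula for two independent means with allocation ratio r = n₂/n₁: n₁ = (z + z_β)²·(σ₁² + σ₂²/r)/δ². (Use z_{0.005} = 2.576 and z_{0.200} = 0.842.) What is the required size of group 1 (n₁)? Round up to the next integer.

n₁ = 804

n₁ = (z_{α/2} + z_β)² · (σ₁² + σ₂²/r) / δ²
   = (2.576 + 0.842)² · (15² + 16²/1.5) / 3.7²
   = 11.6827 · (225 + 170.6667) / 13.69
   = 11.6827 · 395.6667 / 13.69
   = 337.65
Design effect: 2.38 × 337.65 = 803.61.
Round up → n₁ = 804; n₂ = r·n₁ = 1.5 × 804 = 1206.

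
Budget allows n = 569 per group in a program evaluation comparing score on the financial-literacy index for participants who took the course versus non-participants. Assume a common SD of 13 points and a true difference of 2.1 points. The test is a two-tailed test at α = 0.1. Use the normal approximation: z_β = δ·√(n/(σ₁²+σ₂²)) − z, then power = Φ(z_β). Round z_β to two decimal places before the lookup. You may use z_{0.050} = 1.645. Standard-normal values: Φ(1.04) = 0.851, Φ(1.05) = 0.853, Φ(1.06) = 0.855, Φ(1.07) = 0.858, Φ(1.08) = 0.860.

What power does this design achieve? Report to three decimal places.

Power ≈ 0.860

z_β = δ·√(n/(σ₁²+σ₂²)) − z_{α/2}
    = 2.1 · √(569/338) − 1.645
    = 2.1 · 1.29747 − 1.645
    = 2.7247 − 1.645 = 1.0797 → 1.08
Power = Φ(1.08) = 0.860.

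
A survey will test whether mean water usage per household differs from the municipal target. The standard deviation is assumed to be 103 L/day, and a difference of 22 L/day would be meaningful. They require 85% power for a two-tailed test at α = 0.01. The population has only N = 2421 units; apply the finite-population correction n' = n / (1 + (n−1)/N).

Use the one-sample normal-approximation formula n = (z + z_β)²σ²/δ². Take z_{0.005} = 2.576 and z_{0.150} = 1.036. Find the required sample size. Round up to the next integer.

n = 256

n = (z_{α/2} + z_β)² · σ² / δ²
  = (2.576 + 1.036)² · 103² / 22²
  = 13.0465 · 10609 / 484
  = 285.97
Finite-population correction (N = 2421): 285.97 / (1 + (285.97 − 1)/2421) = 255.86.
Round up → n = 256.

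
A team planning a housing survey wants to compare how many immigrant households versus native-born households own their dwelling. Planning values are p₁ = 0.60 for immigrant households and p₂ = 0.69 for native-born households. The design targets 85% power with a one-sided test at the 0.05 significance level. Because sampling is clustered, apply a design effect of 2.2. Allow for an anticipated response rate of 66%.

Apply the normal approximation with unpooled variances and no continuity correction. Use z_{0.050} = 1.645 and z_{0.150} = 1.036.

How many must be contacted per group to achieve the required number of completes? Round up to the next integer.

n = 1343 per group

n = (z_α + z_β)² · [p₁(1−p₁) + p₂(1−p₂)] / (p₁ − p₂)²
  = (1.645 + 1.036)² · (0.60·0.40 + 0.69·0.31) / (-0.09)²
  = (2.681)² · (0.2400 + 0.2139) / 0.0081
  = 7.1878 · 0.4539 / 0.0081
  = 402.78
Design effect: 2.2 × 402.78 = 886.12.
Adjust for 66% response: 886.12 / 0.66 = 1342.60.
Round up → n = 1343 per group.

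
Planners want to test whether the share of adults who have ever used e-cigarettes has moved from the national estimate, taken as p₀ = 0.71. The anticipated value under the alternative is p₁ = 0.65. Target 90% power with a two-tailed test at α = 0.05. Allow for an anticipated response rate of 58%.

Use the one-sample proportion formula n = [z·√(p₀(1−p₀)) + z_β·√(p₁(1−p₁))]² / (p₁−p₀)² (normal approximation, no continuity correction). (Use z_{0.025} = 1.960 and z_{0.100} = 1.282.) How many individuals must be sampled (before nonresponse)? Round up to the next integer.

n = [z_{α/2}·√(p₀q₀) + z_β·√(p₁q₁)]² / (p₁ − p₀)²
  = [1.960·√(0.71·0.29) + 1.282·√(0.65·0.35)]² / (-0.06)²
  = [1.960·0.4538 + 1.282·0.4770]² / 0.0036
  = [1.5008]² / 0.0036
  = 625.71
Adjust for 58% response: 625.71 / 0.58 = 1078.81.
Round up → n = 1079.

n = 1079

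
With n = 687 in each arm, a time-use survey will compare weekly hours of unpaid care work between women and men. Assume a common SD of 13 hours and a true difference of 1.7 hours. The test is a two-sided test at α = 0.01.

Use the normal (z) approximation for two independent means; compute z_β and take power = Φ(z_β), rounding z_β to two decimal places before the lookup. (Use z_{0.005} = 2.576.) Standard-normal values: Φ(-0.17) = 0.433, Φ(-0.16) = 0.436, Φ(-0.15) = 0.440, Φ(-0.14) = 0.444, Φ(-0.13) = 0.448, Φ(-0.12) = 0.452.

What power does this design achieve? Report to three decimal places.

Power ≈ 0.440

z_β = δ·√(n/(σ₁²+σ₂²)) − z_{α/2}
    = 1.7 · √(687/338) − 2.576
    = 1.7 · 1.42567 − 2.576
    = 2.4236 − 2.576 = -0.1524 → -0.15
Power = Φ(-0.15) = 0.440.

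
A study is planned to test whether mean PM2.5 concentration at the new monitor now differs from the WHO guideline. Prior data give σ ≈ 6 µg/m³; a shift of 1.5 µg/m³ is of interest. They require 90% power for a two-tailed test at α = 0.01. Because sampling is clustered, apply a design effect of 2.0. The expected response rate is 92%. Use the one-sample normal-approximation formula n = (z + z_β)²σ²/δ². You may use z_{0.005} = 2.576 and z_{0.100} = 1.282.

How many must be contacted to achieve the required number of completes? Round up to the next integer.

n = 518

n = (z_{α/2} + z_β)² · σ² / δ²
  = (2.576 + 1.282)² · 6² / 1.5²
  = 14.8842 · 36 / 2.25
  = 238.15
Design effect: 2.0 × 238.15 = 476.29.
Adjust for 92% response: 476.29 / 0.92 = 517.71.
Round up → n = 518.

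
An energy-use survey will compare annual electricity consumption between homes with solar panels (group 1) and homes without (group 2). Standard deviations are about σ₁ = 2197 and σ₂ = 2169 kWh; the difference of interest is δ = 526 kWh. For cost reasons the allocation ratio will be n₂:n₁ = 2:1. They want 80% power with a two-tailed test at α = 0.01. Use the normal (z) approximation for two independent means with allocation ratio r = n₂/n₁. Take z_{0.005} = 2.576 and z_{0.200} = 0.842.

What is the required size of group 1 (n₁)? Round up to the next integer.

n₁ = (z_{α/2} + z_β)² · (σ₁² + σ₂²/r) / δ²
   = (2.576 + 0.842)² · (2197² + 2169²/2) / 526²
   = 11.6827 · (4826809 + 2352280.5) / 276676
   = 11.6827 · 7179089.5 / 276676
   = 303.14
Round up → n₁ = 304; n₂ = r·n₁ = 2 × 304 = 608.

n₁ = 304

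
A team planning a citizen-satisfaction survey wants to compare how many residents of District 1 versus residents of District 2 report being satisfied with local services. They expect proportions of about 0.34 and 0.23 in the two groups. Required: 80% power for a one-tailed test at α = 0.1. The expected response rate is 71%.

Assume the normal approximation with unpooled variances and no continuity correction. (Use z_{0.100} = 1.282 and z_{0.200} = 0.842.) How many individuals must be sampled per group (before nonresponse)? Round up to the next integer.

n = (z_α + z_β)² · [p₁(1−p₁) + p₂(1−p₂)] / (p₁ − p₂)²
  = (1.282 + 0.842)² · (0.34·0.66 + 0.23·0.77) / (0.11)²
  = (2.124)² · (0.2244 + 0.1771) / 0.0121
  = 4.5114 · 0.4015 / 0.0121
  = 149.70
Adjust for 71% response: 149.70 / 0.71 = 210.84.
Round up → n = 211 per group.

n = 211 per group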